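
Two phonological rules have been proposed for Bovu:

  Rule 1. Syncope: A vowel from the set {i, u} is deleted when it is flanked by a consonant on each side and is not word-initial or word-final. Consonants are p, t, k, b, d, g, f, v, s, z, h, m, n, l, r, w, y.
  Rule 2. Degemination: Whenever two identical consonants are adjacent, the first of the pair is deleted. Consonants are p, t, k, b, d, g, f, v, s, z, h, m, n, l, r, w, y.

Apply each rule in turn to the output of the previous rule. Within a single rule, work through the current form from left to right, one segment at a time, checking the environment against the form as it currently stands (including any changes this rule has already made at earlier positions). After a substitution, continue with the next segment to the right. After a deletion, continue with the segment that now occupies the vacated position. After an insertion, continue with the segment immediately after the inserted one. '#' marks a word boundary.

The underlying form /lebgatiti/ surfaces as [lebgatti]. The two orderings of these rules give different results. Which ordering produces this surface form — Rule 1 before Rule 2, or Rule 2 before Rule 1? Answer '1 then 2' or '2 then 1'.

2 then 1

Order 1 then 2:
  1 Syncope: [lebgatiti] → [lebgatti]
  2 Degemination: [lebgatti] → [lebgati]
  result: [lebgati]
Order 2 then 1:
  2 Degemination: no change — [lebgatiti]
  1 Syncope: [lebgatiti] → [lebgatti]
  result: [lebgatti]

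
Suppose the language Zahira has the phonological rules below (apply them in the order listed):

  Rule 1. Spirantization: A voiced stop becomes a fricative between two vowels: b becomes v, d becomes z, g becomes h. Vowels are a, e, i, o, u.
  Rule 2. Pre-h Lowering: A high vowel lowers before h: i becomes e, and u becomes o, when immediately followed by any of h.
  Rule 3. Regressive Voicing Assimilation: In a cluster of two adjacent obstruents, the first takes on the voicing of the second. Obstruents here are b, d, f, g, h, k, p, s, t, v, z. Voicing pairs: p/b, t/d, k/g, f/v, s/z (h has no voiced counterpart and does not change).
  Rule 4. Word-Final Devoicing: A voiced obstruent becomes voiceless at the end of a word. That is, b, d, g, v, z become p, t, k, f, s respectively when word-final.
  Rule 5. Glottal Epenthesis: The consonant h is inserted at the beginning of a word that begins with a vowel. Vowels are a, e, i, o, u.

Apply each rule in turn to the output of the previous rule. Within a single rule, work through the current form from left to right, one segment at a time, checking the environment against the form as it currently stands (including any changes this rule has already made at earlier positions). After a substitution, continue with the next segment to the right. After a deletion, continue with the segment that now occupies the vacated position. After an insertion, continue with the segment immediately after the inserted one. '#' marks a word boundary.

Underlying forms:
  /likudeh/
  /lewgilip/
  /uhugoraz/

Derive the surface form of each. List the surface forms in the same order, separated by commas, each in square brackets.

[likuzeh], [lewgilip], [hohohoras]

/likudeh/:
  Rule 1 Spirantization: [likudeh] → [likuzeh]
  Rule 2 Pre-h Lowering: no change — [likuzeh]
  Rule 3 Regressive Voicing Assimilation: no change — [likuzeh]
  Rule 4 Word-Final Devoicing: no change — [likuzeh]
  Rule 5 Glottal Epenthesis: no change — [likuzeh]
/lewgilip/:
  Rule 1 Spirantization: no change — [lewgilip]
  Rule 2 Pre-h Lowering: no change — [lewgilip]
  Rule 3 Regressive Voicing Assimilation: no change — [lewgilip]
  Rule 4 Word-Final Devoicing: no change — [lewgilip]
  Rule 5 Glottal Epenthesis: no change — [lewgilip]
/uhugoraz/:
  Rule 1 Spirantization: [uhugoraz] → [uhuhoraz]
  Rule 2 Pre-h Lowering: [uhuhoraz] → [ohohoraz]
  Rule 3 Regressive Voicing Assimilation: no change — [ohohoraz]
  Rule 4 Word-Final Devoicing: [ohohoraz] → [ohohoras]
  Rule 5 Glottal Epenthesis: [ohohoras] → [hohohoras]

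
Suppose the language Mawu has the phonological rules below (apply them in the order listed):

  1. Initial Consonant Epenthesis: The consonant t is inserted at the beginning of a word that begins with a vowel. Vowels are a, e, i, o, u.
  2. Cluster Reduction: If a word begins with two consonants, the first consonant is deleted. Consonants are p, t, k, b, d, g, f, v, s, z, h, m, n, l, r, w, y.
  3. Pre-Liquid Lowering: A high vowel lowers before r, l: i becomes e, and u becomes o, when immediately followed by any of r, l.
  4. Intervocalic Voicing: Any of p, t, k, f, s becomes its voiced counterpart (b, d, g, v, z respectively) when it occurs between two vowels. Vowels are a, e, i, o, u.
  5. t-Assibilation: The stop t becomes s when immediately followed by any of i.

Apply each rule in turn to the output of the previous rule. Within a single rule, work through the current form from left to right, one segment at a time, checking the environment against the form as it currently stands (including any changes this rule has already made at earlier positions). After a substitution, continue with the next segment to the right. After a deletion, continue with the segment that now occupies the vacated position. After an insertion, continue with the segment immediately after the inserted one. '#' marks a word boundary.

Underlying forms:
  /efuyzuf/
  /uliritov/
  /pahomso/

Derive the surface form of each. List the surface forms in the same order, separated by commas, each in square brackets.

[tevuyzuf], [toleridov], [pahomso]

/efuyzuf/:
  1 Initial Consonant Epenthesis: [efuyzuf] → [tefuyzuf]
  2 Cluster Reduction: no change — [tefuyzuf]
  3 Pre-Liquid Lowering: no change — [tefuyzuf]
  4 Intervocalic Voicing: [tefuyzuf] → [tevuyzuf]
  5 t-Assibilation: no change — [tevuyzuf]
/uliritov/:
  1 Initial Consonant Epenthesis: [uliritov] → [tuliritov]
  2 Cluster Reduction: no change — [tuliritov]
  3 Pre-Liquid Lowering: [tuliritov] → [toleritov]
  4 Intervocalic Voicing: [toleritov] → [toleridov]
  5 t-Assibilation: no change — [toleridov]
/pahomso/:
  1 Initial Consonant Epenthesis: no change — [pahomso]
  2 Cluster Reduction: no change — [pahomso]
  3 Pre-Liquid Lowering: no change — [pahomso]
  4 Intervocalic Voicing: no change — [pahomso]
  5 t-Assibilation: no change — [pahomso]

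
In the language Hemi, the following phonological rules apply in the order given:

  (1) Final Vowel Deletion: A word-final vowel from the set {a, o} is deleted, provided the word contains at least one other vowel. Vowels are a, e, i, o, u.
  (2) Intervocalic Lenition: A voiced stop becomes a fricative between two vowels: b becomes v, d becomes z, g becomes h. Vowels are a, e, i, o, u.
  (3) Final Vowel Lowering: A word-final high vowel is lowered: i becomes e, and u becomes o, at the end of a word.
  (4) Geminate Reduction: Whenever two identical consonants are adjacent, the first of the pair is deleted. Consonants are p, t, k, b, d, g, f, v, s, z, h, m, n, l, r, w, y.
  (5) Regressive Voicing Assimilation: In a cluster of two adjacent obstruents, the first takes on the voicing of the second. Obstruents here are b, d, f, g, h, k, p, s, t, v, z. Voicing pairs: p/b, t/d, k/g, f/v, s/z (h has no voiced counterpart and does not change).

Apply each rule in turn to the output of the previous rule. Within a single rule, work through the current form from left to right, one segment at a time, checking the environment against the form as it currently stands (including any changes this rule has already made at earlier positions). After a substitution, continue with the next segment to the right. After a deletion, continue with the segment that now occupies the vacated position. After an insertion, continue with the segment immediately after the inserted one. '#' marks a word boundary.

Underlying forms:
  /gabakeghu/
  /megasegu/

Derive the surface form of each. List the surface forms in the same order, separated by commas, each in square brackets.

[gavakekho], [mehaseho]

/gabakeghu/:
  (1) Final Vowel Deletion: no change — [gabakeghu]
  (2) Intervocalic Lenition: [gabakeghu] → [gavakeghu]
  (3) Final Vowel Lowering: [gavakeghu] → [gavakegho]
  (4) Geminate Reduction: no change — [gavakegho]
  (5) Regressive Voicing Assimilation: [gavakegho] → [gavakekho]
/megasegu/:
  (1) Final Vowel Deletion: no change — [megasegu]
  (2) Intervocalic Lenition: [megasegu] → [mehasehu]
  (3) Final Vowel Lowering: [mehasehu] → [mehaseho]
  (4) Geminate Reduction: no change — [mehaseho]
  (5) Regressive Voicing Assimilation: no change — [mehaseho]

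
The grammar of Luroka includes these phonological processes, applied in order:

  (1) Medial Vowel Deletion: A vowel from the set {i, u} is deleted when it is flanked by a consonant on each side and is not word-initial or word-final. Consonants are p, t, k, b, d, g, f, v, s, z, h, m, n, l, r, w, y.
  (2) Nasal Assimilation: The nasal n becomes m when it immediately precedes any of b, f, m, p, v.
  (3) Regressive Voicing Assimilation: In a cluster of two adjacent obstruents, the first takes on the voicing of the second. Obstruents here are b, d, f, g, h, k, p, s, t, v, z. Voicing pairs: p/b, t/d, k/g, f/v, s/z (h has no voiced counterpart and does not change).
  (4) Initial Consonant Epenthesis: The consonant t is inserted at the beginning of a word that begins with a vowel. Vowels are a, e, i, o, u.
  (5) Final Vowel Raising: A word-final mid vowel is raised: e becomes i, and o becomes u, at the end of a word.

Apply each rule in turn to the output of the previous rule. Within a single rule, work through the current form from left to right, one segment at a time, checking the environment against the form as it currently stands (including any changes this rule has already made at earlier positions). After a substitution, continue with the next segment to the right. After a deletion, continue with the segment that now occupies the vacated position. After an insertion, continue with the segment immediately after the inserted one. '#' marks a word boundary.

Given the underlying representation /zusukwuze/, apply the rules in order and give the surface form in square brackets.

[sskwzi]

(1) Medial Vowel Deletion: [zusukwuze] → [zskwze]
(2) Nasal Assimilation: no change — [zskwze]
(3) Regressive Voicing Assimilation: [zskwze] → [sskwze]
(4) Initial Consonant Epenthesis: no change — [sskwze]
(5) Final Vowel Raising: [sskwze] → [sskwzi]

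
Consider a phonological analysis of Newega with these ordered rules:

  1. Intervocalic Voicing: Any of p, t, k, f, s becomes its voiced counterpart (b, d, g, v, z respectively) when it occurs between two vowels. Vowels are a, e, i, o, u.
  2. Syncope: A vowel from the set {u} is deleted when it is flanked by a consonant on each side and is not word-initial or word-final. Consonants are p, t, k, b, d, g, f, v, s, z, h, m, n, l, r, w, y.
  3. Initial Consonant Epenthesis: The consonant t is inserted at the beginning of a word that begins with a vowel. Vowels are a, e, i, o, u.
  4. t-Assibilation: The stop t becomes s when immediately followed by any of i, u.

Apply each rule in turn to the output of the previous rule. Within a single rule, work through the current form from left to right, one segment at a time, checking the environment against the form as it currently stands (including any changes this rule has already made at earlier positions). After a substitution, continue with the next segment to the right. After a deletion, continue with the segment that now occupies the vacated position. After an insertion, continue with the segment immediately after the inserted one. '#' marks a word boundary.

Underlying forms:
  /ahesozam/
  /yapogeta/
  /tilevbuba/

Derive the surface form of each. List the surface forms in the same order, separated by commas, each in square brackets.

[tahezozam], [yabogeda], [silevbba]

/ahesozam/:
  1 Intervocalic Voicing: [ahesozam] → [ahezozam]
  2 Syncope: no change — [ahezozam]
  3 Initial Consonant Epenthesis: [ahezozam] → [tahezozam]
  4 t-Assibilation: no change — [tahezozam]
/yapogeta/:
  1 Intervocalic Voicing: [yapogeta] → [yabogeda]
  2 Syncope: no change — [yabogeda]
  3 Initial Consonant Epenthesis: no change — [yabogeda]
  4 t-Assibilation: no change — [yabogeda]
/tilevbuba/:
  1 Intervocalic Voicing: no change — [tilevbuba]
  2 Syncope: [tilevbuba] → [tilevbba]
  3 Initial Consonant Epenthesis: no change — [tilevbba]
  4 t-Assibilation: [tilevbba] → [silevbba]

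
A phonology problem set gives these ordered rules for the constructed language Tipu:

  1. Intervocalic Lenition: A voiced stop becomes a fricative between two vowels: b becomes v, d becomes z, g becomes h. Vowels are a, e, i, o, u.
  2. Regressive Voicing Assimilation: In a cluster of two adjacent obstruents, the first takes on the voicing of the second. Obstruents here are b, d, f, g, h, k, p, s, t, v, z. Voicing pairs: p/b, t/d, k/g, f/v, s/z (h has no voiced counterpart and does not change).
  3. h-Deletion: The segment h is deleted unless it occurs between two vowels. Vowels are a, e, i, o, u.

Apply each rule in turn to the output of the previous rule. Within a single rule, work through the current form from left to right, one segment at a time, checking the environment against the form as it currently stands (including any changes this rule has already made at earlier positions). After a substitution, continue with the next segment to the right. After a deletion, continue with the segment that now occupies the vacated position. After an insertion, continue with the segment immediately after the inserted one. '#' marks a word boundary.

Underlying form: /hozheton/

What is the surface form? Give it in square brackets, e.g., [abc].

1 Intervocalic Lenition: no change — [hozheton]
2 Regressive Voicing Assimilation: [hozheton] → [hosheton]
3 h-Deletion: [hosheton] → [oseton]

[oseton]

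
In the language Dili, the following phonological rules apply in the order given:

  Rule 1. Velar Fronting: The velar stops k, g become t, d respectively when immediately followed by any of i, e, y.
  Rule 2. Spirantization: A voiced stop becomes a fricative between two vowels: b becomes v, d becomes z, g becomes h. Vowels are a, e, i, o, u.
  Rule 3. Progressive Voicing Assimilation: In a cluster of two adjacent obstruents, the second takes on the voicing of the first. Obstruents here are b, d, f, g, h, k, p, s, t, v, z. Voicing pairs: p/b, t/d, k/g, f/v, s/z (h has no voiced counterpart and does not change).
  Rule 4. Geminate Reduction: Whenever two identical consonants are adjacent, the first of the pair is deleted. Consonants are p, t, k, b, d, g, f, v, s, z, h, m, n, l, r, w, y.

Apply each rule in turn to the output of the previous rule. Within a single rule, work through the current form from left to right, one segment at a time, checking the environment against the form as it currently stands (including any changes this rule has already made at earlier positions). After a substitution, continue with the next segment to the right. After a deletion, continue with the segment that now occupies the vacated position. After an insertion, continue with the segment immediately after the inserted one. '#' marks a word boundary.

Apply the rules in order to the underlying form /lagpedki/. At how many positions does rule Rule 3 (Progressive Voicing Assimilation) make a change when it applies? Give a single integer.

Rule 1 Velar Fronting: [lagpedki] → [lagpedti]
Rule 2 Spirantization: no change — [lagpedti]
Rule 3 Progressive Voicing Assimilation: [lagpedti] → [lagbeddi]
Rule 4 Geminate Reduction: [lagbeddi] → [lagbedi]
Rule Rule 3 changed 2 position(s).

2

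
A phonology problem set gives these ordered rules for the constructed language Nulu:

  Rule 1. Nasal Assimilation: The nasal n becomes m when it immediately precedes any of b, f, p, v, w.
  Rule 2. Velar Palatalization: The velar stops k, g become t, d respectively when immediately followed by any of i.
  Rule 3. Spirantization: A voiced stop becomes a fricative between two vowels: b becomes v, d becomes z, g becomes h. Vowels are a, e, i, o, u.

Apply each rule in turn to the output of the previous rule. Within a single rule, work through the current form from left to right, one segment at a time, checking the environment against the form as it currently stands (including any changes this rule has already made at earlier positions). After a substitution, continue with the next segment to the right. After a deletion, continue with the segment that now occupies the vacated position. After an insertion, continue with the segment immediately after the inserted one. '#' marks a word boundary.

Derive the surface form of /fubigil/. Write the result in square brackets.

[fuvizil]

Rule 1 Nasal Assimilation: no change — [fubigil]
Rule 2 Velar Palatalization: [fubigil] → [fubidil]
Rule 3 Spirantization: [fubidil] → [fuvizil]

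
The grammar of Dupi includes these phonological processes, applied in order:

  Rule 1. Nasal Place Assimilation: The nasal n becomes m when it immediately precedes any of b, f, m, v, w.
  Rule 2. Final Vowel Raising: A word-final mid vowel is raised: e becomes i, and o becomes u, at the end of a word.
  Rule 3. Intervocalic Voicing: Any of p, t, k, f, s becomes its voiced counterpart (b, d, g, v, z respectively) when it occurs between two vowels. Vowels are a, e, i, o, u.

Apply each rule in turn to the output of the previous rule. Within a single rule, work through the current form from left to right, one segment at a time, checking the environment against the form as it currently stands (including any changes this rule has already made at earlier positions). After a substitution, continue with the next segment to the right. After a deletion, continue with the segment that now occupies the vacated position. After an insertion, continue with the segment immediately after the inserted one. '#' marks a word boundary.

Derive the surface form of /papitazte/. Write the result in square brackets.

[pabidazti]

Rule 1 Nasal Place Assimilation: no change — [papitazte]
Rule 2 Final Vowel Raising: [papitazte] → [papitazti]
Rule 3 Intervocalic Voicing: [papitazti] → [pabidazti]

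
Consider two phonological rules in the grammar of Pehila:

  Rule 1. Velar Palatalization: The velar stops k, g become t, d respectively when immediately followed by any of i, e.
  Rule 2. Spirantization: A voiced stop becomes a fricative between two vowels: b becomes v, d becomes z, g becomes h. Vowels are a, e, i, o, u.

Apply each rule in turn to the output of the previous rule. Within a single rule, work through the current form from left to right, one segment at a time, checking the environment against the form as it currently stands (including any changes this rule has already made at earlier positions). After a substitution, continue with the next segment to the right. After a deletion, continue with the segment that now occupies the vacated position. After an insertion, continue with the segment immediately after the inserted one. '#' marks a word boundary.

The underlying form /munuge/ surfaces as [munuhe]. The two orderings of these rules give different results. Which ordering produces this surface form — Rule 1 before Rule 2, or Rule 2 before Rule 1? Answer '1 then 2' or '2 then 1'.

Order 1 then 2:
  1 Velar Palatalization: [munuge] → [munude]
  2 Spirantization: [munude] → [munuze]
  result: [munuze]
Order 2 then 1:
  2 Spirantization: [munuge] → [munuhe]
  1 Velar Palatalization: no change — [munuhe]
  result: [munuhe]

2 then 1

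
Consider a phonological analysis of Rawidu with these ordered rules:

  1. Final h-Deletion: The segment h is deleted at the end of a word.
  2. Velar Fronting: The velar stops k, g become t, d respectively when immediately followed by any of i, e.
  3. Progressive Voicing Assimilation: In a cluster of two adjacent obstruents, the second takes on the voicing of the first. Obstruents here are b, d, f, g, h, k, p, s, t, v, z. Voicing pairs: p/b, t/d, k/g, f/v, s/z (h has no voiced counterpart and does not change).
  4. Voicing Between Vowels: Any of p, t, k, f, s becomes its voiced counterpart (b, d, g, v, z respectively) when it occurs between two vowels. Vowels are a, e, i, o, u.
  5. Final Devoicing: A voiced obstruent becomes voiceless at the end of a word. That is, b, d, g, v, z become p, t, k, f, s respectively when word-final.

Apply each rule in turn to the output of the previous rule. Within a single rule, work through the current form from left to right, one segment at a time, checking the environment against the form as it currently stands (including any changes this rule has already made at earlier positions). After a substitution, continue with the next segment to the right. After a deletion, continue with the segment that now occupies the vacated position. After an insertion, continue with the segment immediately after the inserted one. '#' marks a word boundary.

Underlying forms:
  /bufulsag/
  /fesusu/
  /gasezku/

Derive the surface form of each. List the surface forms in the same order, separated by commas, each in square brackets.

/bufulsag/:
  1 Final h-Deletion: no change — [bufulsag]
  2 Velar Fronting: no change — [bufulsag]
  3 Progressive Voicing Assimilation: no change — [bufulsag]
  4 Voicing Between Vowels: [bufulsag] → [buvulsag]
  5 Final Devoicing: [buvulsag] → [buvulsak]
/fesusu/:
  1 Final h-Deletion: no change — [fesusu]
  2 Velar Fronting: no change — [fesusu]
  3 Progressive Voicing Assimilation: no change — [fesusu]
  4 Voicing Between Vowels: [fesusu] → [fezuzu]
  5 Final Devoicing: no change — [fezuzu]
/gasezku/:
  1 Final h-Deletion: no change — [gasezku]
  2 Velar Fronting: no change — [gasezku]
  3 Progressive Voicing Assimilation: [gasezku] → [gasezgu]
  4 Voicing Between Vowels: [gasezgu] → [gazezgu]
  5 Final Devoicing: no change — [gazezgu]

[buvulsak], [fezuzu], [gazezgu]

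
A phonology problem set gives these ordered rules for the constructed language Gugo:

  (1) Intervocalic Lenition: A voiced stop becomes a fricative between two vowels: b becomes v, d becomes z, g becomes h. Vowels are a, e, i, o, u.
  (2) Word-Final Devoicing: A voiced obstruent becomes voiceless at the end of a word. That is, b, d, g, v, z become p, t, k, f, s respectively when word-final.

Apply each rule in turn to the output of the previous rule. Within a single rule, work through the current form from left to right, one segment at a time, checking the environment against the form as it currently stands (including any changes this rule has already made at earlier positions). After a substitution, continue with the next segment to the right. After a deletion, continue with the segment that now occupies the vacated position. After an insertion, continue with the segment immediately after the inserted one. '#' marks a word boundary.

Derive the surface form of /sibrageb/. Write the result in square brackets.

[sibrahep]

(1) Intervocalic Lenition: [sibrageb] → [sibraheb]
(2) Word-Final Devoicing: [sibraheb] → [sibrahep]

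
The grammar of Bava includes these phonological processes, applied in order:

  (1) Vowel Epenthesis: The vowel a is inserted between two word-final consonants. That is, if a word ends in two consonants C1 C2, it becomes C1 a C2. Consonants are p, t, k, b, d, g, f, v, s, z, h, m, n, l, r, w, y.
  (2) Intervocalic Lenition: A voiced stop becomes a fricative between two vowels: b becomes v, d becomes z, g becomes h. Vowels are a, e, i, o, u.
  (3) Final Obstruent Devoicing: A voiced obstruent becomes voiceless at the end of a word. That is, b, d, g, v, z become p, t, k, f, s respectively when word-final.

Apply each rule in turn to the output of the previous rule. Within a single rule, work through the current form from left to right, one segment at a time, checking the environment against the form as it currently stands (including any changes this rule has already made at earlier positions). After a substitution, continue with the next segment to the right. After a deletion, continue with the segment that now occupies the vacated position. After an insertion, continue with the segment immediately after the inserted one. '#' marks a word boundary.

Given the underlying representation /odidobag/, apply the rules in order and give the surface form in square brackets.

[ozizovak]

(1) Vowel Epenthesis: no change — [odidobag]
(2) Intervocalic Lenition: [odidobag] → [ozizovag]
(3) Final Obstruent Devoicing: [ozizovag] → [ozizovak]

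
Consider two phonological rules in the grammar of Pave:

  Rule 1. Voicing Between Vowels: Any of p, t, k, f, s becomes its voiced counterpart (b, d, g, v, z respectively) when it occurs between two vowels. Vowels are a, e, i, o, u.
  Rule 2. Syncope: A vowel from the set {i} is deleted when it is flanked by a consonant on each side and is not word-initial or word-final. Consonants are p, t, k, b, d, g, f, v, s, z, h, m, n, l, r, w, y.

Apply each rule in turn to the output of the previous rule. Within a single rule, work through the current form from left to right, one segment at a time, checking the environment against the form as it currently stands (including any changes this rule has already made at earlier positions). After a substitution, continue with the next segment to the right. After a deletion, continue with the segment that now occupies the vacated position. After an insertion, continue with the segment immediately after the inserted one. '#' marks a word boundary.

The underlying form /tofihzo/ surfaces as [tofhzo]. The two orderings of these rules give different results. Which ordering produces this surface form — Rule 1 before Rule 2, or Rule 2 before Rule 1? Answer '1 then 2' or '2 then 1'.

Order 1 then 2:
  1 Voicing Between Vowels: [tofihzo] → [tovihzo]
  2 Syncope: [tovihzo] → [tovhzo]
  result: [tovhzo]
Order 2 then 1:
  2 Syncope: [tofihzo] → [tofhzo]
  1 Voicing Between Vowels: no change — [tofhzo]
  result: [tofhzo]

2 then 1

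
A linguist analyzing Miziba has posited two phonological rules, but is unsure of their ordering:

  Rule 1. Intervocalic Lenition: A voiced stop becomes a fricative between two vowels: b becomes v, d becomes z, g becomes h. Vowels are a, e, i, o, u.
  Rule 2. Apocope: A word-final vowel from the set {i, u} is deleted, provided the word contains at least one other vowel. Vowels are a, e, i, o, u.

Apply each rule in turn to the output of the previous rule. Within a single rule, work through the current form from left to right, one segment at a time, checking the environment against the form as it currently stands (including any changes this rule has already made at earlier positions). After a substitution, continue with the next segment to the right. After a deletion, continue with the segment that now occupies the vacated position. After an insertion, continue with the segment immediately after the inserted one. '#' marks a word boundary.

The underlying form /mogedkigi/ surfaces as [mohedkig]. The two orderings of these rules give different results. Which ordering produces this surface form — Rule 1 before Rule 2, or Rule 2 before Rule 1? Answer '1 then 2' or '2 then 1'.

2 then 1

Order 1 then 2:
  1 Intervocalic Lenition: [mogedkigi] → [mohedkihi]
  2 Apocope: [mohedkihi] → [mohedkih]
  result: [mohedkih]
Order 2 then 1:
  2 Apocope: [mogedkigi] → [mogedkig]
  1 Intervocalic Lenition: [mogedkig] → [mohedkig]
  result: [mohedkig]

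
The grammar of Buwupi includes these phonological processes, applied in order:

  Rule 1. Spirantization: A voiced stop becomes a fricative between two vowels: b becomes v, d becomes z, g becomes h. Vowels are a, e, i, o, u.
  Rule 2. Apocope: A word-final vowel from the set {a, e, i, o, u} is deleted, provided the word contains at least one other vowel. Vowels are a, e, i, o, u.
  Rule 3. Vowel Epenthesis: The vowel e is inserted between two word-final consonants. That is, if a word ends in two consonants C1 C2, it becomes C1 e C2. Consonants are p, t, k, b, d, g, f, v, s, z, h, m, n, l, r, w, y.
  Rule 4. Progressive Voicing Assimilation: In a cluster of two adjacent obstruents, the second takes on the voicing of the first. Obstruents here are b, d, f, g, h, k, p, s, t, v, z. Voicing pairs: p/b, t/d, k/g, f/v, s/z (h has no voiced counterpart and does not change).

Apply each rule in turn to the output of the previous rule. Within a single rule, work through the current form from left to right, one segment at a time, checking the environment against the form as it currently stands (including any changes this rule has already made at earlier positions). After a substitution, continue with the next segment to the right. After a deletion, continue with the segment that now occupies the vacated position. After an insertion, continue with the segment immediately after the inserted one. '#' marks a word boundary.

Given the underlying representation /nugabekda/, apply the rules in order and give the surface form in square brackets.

[nuhaveked]

Rule 1 Spirantization: [nugabekda] → [nuhavekda]
Rule 2 Apocope: [nuhavekda] → [nuhavekd]
Rule 3 Vowel Epenthesis: [nuhavekd] → [nuhaveked]
Rule 4 Progressive Voicing Assimilation: no change — [nuhaveked]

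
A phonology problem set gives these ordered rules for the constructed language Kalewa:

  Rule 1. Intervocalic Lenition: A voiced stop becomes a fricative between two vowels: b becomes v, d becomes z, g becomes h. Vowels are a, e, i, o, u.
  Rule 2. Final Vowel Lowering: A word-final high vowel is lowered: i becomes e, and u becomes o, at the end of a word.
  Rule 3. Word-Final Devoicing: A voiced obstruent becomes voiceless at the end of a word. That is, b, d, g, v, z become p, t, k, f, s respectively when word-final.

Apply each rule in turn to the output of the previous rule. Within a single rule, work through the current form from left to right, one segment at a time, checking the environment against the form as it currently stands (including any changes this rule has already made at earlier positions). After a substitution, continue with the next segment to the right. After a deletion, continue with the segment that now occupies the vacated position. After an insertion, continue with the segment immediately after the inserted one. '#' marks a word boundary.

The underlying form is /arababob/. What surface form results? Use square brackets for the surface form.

Rule 1 Intervocalic Lenition: [arababob] → [aravavob]
Rule 2 Final Vowel Lowering: no change — [aravavob]
Rule 3 Word-Final Devoicing: [aravavob] → [aravavop]

[aravavop]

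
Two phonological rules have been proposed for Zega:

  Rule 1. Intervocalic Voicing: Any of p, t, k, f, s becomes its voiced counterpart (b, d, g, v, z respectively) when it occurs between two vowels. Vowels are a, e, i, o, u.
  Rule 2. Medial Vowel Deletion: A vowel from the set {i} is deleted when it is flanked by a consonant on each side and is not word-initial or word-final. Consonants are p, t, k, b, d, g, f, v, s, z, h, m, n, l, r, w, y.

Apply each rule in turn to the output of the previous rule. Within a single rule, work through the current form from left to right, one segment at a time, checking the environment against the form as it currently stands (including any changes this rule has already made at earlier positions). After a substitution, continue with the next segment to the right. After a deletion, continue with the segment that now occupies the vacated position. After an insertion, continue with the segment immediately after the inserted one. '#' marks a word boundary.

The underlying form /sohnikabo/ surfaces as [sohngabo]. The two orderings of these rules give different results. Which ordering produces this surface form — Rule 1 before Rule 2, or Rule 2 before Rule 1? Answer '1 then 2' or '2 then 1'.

1 then 2

Order 1 then 2:
  1 Intervocalic Voicing: [sohnikabo] → [sohnigabo]
  2 Medial Vowel Deletion: [sohnigabo] → [sohngabo]
  result: [sohngabo]
Order 2 then 1:
  2 Medial Vowel Deletion: [sohnikabo] → [sohnkabo]
  1 Intervocalic Voicing: no change — [sohnkabo]
  result: [sohnkabo]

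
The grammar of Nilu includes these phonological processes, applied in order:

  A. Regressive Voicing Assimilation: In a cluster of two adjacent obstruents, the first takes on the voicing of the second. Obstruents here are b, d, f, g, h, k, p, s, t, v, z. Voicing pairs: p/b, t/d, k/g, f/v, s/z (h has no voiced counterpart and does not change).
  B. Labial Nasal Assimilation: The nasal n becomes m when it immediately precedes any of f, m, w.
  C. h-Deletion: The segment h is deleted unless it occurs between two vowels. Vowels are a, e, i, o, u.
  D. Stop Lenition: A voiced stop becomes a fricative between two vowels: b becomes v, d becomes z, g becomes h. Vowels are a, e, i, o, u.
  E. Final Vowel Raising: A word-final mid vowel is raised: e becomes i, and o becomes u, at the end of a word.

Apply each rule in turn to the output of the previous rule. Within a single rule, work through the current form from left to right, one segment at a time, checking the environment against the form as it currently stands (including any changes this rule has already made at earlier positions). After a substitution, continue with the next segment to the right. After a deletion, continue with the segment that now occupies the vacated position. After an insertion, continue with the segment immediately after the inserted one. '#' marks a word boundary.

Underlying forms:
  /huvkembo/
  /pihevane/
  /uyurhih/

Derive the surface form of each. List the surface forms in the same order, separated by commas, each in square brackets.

[ufkembu], [pihevani], [uyuri]

/huvkembo/:
  A Regressive Voicing Assimilation: [huvkembo] → [hufkembo]
  B Labial Nasal Assimilation: no change — [hufkembo]
  C h-Deletion: [hufkembo] → [ufkembo]
  D Stop Lenition: no change — [ufkembo]
  E Final Vowel Raising: [ufkembo] → [ufkembu]
/pihevane/:
  A Regressive Voicing Assimilation: no change — [pihevane]
  B Labial Nasal Assimilation: no change — [pihevane]
  C h-Deletion: no change — [pihevane]
  D Stop Lenition: no change — [pihevane]
  E Final Vowel Raising: [pihevane] → [pihevani]
/uyurhih/:
  A Regressive Voicing Assimilation: no change — [uyurhih]
  B Labial Nasal Assimilation: no change — [uyurhih]
  C h-Deletion: [uyurhih] → [uyuri]
  D Stop Lenition: no change — [uyuri]
  E Final Vowel Raising: no change — [uyuri]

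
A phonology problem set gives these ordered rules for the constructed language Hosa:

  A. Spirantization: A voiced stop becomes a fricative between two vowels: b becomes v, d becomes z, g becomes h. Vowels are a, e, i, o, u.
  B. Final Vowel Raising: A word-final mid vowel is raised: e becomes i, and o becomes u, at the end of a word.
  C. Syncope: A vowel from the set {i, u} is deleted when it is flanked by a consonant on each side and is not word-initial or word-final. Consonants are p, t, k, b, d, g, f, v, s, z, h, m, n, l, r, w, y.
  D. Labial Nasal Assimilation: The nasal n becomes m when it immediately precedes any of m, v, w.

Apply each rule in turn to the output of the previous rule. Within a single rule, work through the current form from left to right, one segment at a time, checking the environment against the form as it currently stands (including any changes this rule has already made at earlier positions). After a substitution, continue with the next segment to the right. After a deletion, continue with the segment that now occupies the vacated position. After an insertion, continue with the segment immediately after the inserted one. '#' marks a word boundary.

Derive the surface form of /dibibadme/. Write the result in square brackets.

A Spirantization: [dibibadme] → [divivadme]
B Final Vowel Raising: [divivadme] → [divivadmi]
C Syncope: [divivadmi] → [dvvadmi]
D Labial Nasal Assimilation: no change — [dvvadmi]

[dvvadmi]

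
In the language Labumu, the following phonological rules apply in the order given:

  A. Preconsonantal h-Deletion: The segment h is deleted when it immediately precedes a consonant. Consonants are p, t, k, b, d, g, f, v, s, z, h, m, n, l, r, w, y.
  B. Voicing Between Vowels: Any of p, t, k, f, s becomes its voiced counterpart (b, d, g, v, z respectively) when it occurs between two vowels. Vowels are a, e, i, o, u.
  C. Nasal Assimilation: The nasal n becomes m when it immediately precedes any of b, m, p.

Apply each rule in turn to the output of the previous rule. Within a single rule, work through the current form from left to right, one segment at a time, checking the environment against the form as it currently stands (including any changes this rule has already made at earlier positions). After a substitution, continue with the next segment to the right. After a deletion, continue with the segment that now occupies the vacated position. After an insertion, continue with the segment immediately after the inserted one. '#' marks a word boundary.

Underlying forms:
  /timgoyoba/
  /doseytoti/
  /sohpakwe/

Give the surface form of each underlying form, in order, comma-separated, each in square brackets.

[timgoyoba], [dozeytodi], [sobakwe]

/timgoyoba/:
  A Preconsonantal h-Deletion: no change — [timgoyoba]
  B Voicing Between Vowels: no change — [timgoyoba]
  C Nasal Assimilation: no change — [timgoyoba]
/doseytoti/:
  A Preconsonantal h-Deletion: no change — [doseytoti]
  B Voicing Between Vowels: [doseytoti] → [dozeytodi]
  C Nasal Assimilation: no change — [dozeytodi]
/sohpakwe/:
  A Preconsonantal h-Deletion: [sohpakwe] → [sopakwe]
  B Voicing Between Vowels: [sopakwe] → [sobakwe]
  C Nasal Assimilation: no change — [sobakwe]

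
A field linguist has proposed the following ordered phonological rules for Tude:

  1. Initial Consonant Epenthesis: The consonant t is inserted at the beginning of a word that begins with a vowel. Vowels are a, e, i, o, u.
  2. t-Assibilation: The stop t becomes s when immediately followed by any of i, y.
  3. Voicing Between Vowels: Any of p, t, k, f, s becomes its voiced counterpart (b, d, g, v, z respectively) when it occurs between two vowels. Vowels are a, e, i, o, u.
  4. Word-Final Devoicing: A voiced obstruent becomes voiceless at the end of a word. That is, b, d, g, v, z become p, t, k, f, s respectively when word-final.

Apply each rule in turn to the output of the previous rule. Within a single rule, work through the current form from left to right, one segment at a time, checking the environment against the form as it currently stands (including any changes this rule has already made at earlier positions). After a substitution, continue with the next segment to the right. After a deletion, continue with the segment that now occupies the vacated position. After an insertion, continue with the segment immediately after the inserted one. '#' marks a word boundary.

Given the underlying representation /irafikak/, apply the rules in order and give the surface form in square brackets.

[siravigak]

1 Initial Consonant Epenthesis: [irafikak] → [tirafikak]
2 t-Assibilation: [tirafikak] → [sirafikak]
3 Voicing Between Vowels: [sirafikak] → [siravigak]
4 Word-Final Devoicing: no change — [siravigak]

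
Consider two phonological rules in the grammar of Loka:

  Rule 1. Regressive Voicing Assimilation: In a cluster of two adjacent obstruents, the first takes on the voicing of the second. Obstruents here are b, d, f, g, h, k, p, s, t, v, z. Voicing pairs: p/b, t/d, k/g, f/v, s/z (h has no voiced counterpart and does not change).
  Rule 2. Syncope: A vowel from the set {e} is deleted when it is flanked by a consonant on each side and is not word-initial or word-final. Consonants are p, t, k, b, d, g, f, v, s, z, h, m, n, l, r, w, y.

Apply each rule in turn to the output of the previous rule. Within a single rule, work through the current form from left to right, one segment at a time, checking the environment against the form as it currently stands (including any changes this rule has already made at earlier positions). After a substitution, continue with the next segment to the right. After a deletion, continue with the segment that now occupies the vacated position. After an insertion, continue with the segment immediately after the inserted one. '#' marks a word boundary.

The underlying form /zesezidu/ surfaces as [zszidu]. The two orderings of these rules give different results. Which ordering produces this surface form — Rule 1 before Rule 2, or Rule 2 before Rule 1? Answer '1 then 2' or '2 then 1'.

1 then 2

Order 1 then 2:
  1 Regressive Voicing Assimilation: no change — [zesezidu]
  2 Syncope: [zesezidu] → [zszidu]
  result: [zszidu]
Order 2 then 1:
  2 Syncope: [zesezidu] → [zszidu]
  1 Regressive Voicing Assimilation: [zszidu] → [szzidu]
  result: [szzidu]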